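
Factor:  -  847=-7^1*11^2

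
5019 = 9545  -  4526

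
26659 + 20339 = 46998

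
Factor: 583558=2^1*291779^1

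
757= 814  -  57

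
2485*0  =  0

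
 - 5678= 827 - 6505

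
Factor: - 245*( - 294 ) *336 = 2^5*3^2*5^1*7^5 = 24202080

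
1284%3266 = 1284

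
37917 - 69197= - 31280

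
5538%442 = 234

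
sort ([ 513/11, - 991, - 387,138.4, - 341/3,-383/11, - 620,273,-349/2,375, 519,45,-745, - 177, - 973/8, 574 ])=[ - 991,  -  745, - 620, - 387, - 177, - 349/2, - 973/8, - 341/3,-383/11,45  ,  513/11, 138.4 , 273,375,519,  574 ]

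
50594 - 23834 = 26760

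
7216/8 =902=902.00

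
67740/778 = 87 + 27/389 = 87.07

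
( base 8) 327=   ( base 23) 98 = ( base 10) 215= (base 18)bh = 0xD7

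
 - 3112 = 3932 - 7044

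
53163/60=17721/20= 886.05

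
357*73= 26061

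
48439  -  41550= 6889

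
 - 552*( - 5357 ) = 2957064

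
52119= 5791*9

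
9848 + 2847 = 12695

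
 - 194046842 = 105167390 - 299214232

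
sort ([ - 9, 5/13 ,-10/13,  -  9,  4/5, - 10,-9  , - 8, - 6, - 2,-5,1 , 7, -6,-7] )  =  [-10 , - 9,  -  9 , - 9,- 8, - 7,- 6, - 6 , - 5,-2, - 10/13,5/13,4/5 , 1,7] 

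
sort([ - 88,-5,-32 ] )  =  [ - 88, - 32,-5 ] 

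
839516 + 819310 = 1658826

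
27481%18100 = 9381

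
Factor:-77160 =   -  2^3 * 3^1*5^1 * 643^1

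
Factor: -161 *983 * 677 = - 7^1*23^1 * 677^1*983^1  =  - 107144051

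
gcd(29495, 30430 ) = 85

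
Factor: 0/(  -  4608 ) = 0^1 = 0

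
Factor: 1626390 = 2^1*3^2*5^1*17^1*1063^1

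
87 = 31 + 56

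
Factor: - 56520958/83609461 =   -  4347766/6431497 =- 2^1*53^ ( -1)*121349^( - 1)*2173883^1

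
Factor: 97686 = 2^1 * 3^6 * 67^1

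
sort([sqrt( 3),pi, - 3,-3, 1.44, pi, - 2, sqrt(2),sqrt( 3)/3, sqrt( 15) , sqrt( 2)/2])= [ - 3,-3, - 2,sqrt(3 ) /3, sqrt(2)/2, sqrt (2 ),1.44,  sqrt( 3),pi, pi, sqrt(15 )] 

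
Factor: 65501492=2^2* 7^1  *  1031^1* 2269^1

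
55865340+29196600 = 85061940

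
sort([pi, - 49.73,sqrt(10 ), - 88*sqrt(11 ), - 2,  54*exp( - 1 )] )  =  [ - 88*sqrt( 11 ), - 49.73, - 2,  pi, sqrt( 10 ),54 * exp ( - 1)]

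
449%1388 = 449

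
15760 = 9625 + 6135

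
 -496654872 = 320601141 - 817256013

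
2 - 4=-2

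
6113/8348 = 6113/8348 = 0.73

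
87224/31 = 87224/31 = 2813.68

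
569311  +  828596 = 1397907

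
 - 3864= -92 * 42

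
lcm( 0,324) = 0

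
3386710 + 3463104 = 6849814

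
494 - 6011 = -5517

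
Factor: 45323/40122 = 2^( - 1 )*3^ (- 3 )*61^1 = 61/54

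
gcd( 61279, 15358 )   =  1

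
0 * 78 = 0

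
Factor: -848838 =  - 2^1*3^1* 23^1*6151^1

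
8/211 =8/211  =  0.04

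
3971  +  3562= 7533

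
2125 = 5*425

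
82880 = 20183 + 62697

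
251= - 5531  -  -5782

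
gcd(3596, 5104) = 116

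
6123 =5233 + 890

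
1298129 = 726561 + 571568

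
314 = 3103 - 2789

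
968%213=116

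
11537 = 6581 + 4956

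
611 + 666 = 1277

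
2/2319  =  2/2319=0.00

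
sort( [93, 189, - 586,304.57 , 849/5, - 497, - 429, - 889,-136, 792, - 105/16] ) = [ - 889,-586 , - 497, - 429  , - 136, - 105/16, 93, 849/5,189 , 304.57,792] 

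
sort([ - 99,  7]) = [ - 99, 7]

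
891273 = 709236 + 182037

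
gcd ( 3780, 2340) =180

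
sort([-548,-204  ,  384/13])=[- 548, - 204,  384/13 ] 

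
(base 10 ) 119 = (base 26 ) 4F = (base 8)167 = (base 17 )70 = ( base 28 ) 47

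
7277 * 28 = 203756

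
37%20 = 17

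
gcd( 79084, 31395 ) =1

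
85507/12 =7125 + 7/12  =  7125.58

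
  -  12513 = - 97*129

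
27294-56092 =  - 28798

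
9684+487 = 10171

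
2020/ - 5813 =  - 1+3793/5813 = - 0.35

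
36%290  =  36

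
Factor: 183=3^1*61^1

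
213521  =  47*4543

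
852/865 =852/865 = 0.98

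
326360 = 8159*40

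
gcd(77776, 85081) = 1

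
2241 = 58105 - 55864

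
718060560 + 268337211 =986397771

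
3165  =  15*211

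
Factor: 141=3^1*47^1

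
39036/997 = 39 + 153/997 = 39.15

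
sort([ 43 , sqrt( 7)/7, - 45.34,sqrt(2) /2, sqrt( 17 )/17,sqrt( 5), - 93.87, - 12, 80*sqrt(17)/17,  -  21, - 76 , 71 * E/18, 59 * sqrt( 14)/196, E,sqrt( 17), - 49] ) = [ -93.87, - 76,  -  49, - 45.34,-21, - 12,sqrt( 17 )/17,sqrt( 7 )/7, sqrt( 2) /2,59*sqrt( 14 ) /196, sqrt( 5), E,sqrt (17),71*E/18,80*sqrt( 17 )/17, 43] 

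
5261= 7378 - 2117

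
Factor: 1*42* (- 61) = -2^1*3^1*7^1*61^1= - 2562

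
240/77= 240/77=3.12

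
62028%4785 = 4608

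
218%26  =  10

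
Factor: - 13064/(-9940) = 46/35 = 2^1*5^ (-1)*7^ ( -1)*23^1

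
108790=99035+9755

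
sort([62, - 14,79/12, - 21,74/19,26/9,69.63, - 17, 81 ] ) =[ - 21, - 17,-14 , 26/9,74/19,  79/12 , 62,69.63,81]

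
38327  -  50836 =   -  12509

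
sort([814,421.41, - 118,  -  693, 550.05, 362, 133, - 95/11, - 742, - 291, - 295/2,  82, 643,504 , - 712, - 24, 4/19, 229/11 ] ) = [  -  742, - 712, - 693, - 291, - 295/2, - 118, - 24 ,-95/11,4/19, 229/11,82,133, 362,421.41,504,550.05, 643,814 ] 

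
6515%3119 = 277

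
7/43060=7/43060 = 0.00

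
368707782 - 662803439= - 294095657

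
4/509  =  4/509 = 0.01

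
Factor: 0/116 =0 = 0^1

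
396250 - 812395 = -416145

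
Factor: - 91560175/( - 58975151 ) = 5^2*7^2*23^( - 1) * 37^(-2)*41^1*1823^1*1873^( - 1 ) 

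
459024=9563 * 48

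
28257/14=28257/14 = 2018.36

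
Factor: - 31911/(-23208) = 11/8 = 2^ (  -  3)*11^1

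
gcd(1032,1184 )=8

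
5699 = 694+5005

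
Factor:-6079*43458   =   - 2^1*3^1*6079^1*7243^1 = -264181182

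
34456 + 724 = 35180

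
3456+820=4276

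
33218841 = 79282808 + - 46063967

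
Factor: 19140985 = 5^1*47^2* 1733^1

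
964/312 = 3 + 7/78 = 3.09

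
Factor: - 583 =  - 11^1*53^1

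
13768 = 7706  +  6062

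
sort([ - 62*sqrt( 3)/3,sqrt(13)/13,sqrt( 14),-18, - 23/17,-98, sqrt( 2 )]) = [ - 98, - 62*sqrt(3 )/3 ,  -  18 ,-23/17,sqrt(13)/13,sqrt( 2 ),  sqrt(14) ] 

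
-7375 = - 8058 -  -683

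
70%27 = 16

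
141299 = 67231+74068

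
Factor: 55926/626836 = 2^(-1 )*3^2*7^( - 1)*13^1*61^( - 1)*239^1*367^( - 1 ) = 27963/313418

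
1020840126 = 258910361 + 761929765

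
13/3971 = 13/3971 =0.00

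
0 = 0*7726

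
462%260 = 202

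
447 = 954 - 507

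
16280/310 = 52 +16/31 = 52.52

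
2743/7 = 391 + 6/7 = 391.86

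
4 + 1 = 5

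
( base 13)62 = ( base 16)50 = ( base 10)80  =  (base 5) 310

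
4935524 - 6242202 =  -1306678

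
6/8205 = 2/2735 = 0.00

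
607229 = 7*86747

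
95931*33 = 3165723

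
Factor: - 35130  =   - 2^1*3^1*5^1*1171^1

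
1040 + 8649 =9689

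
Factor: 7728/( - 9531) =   -  2576/3177  =  - 2^4*3^( - 2 ) *7^1 *23^1  *  353^( - 1) 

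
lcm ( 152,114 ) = 456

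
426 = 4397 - 3971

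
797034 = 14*56931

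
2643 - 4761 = -2118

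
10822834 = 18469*586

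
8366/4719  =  8366/4719 =1.77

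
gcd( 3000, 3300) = 300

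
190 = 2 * 95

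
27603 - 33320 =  - 5717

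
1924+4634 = 6558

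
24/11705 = 24/11705 = 0.00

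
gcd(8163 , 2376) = 9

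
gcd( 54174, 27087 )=27087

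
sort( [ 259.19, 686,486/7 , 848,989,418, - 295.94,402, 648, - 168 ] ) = [-295.94, - 168,486/7, 259.19, 402,418, 648, 686,848, 989]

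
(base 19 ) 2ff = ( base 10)1022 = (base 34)u2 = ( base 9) 1355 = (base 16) 3fe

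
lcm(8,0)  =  0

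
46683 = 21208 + 25475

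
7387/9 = 820  +  7/9=820.78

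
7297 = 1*7297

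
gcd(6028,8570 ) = 2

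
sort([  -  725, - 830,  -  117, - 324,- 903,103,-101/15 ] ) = [ - 903, -830, - 725,-324,  -  117, - 101/15,103 ]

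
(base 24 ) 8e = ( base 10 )206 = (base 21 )9h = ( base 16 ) ce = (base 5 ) 1311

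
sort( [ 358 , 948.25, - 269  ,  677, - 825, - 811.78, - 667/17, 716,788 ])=[ - 825 , - 811.78,-269, - 667/17,  358, 677,716,788,  948.25]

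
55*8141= 447755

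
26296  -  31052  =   - 4756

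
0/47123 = 0 = 0.00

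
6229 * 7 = 43603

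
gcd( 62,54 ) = 2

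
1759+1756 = 3515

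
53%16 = 5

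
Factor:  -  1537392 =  - 2^4*3^1*32029^1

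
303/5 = 303/5 = 60.60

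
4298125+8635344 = 12933469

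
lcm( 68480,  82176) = 410880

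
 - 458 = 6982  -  7440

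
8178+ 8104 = 16282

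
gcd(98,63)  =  7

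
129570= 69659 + 59911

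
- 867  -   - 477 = -390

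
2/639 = 2/639 = 0.00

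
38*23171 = 880498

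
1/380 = 1/380 =0.00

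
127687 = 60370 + 67317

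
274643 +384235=658878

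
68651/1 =68651 = 68651.00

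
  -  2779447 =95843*(-29 )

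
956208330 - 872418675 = 83789655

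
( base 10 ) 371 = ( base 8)563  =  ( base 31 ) BU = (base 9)452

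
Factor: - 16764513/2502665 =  - 3^1*5^( - 1 )*11^( - 1)*45503^( - 1 )*5588171^1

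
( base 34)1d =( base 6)115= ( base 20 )27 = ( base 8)57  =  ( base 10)47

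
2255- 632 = 1623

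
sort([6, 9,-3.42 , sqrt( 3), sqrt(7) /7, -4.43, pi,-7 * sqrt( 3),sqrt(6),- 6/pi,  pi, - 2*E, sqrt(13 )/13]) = [-7*sqrt ( 3), - 2*E, - 4.43, - 3.42, - 6/pi,  sqrt( 13)/13, sqrt( 7)/7,sqrt(3), sqrt( 6 ), pi,pi, 6,9 ]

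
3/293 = 3/293 = 0.01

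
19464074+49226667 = 68690741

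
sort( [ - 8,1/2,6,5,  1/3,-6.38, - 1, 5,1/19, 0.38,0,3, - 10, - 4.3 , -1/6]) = [- 10, - 8,-6.38, - 4.3, - 1, - 1/6,0, 1/19,1/3, 0.38,1/2,3,5, 5,6]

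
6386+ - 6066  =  320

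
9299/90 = 103 + 29/90 = 103.32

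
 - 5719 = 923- 6642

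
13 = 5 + 8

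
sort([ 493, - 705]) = [ - 705, 493]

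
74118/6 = 12353 = 12353.00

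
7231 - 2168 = 5063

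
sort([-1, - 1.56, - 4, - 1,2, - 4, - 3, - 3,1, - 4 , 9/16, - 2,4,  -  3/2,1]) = [ - 4,-4, - 4, - 3,- 3,-2, -1.56, - 3/2, -1 , - 1, 9/16,1,1, 2,4]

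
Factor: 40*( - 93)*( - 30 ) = 111600 = 2^4*3^2*5^2*31^1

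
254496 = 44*5784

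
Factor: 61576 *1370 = 84359120= 2^4*5^1 * 43^1* 137^1 * 179^1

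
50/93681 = 50/93681 = 0.00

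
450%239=211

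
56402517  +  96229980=152632497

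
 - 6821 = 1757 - 8578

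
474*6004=2845896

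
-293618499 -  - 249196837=  -  44421662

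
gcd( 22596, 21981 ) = 3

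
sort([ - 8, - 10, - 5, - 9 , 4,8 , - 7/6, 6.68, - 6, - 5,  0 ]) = [ - 10 , - 9, - 8, - 6,  -  5, - 5 , - 7/6,0, 4,  6.68, 8]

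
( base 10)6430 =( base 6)45434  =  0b1100100011110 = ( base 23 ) C3D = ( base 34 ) 5J4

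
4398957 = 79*55683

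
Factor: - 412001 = -412001^1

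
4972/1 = 4972 = 4972.00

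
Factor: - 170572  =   - 2^2* 42643^1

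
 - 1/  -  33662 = 1/33662 =0.00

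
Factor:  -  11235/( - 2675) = 3^1*5^(-1)*7^1= 21/5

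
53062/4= 13265 + 1/2=   13265.50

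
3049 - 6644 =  - 3595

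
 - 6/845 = -1+839/845 =- 0.01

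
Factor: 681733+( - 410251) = 271482 =2^1 * 3^1 *45247^1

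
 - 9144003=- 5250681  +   - 3893322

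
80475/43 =1871 + 22/43 = 1871.51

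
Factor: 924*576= 2^8 *3^3*7^1*11^1 = 532224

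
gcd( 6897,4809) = 3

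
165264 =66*2504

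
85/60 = 1 + 5/12 = 1.42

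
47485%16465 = 14555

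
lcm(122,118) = 7198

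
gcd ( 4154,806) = 62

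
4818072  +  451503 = 5269575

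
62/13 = 62/13=4.77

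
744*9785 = 7280040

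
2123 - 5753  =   -3630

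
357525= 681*525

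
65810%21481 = 1367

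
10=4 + 6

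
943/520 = 1 + 423/520 = 1.81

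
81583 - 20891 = 60692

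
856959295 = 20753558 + 836205737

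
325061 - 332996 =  - 7935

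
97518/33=2955 + 1/11 = 2955.09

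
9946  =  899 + 9047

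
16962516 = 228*74397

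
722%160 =82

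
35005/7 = 35005/7 =5000.71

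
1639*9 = 14751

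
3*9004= 27012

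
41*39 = 1599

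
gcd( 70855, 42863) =1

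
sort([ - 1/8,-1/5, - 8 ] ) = [-8,-1/5, - 1/8]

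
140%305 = 140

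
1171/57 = 1171/57 = 20.54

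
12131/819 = 14 + 95/117=14.81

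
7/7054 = 7/7054= 0.00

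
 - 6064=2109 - 8173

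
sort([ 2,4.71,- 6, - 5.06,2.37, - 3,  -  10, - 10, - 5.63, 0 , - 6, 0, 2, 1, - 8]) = [ - 10, - 10, - 8, - 6, - 6, - 5.63, - 5.06, - 3,0, 0, 1 , 2,2,2.37,  4.71 ] 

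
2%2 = 0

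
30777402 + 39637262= 70414664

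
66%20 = 6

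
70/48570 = 7/4857 = 0.00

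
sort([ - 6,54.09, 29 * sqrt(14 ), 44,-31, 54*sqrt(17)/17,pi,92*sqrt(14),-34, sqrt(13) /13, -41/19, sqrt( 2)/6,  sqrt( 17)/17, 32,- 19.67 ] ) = [ - 34,-31,-19.67, - 6,-41/19, sqrt (2)/6,  sqrt(17 )/17,sqrt(13 )/13,pi, 54*sqrt(17 )/17 , 32,  44 , 54.09,29*sqrt(14),92*sqrt( 14) ]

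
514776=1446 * 356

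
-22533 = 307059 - 329592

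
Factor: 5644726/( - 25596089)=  - 2^1 * 349^1*4787^( - 1 )*5347^(  -  1)*8087^1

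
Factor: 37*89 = 3293 = 37^1*89^1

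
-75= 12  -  87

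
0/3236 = 0 = 0.00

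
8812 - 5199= 3613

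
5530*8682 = 48011460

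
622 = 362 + 260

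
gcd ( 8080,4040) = 4040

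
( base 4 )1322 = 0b1111010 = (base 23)57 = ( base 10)122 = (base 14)8a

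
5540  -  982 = 4558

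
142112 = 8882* 16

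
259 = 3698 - 3439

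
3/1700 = 3/1700 = 0.00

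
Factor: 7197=3^1*2399^1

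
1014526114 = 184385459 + 830140655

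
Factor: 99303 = 3^1*79^1*419^1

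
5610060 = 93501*60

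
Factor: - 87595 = -5^1*17519^1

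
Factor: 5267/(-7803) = -3^(  -  3)*17^( - 2 )*23^1*229^1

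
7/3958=7/3958= 0.00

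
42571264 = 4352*9782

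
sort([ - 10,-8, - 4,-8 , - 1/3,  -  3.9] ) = [ - 10,-8, - 8, - 4, - 3.9, - 1/3]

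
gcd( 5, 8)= 1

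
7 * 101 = 707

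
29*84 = 2436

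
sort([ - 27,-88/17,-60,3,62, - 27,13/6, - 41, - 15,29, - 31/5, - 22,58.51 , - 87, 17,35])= [ - 87, - 60,-41, - 27, - 27, - 22, - 15, - 31/5, -88/17, 13/6,3,17, 29,35,  58.51,62]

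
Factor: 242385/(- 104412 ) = -65/28 =- 2^( - 2)*5^1*7^(  -  1 )*13^1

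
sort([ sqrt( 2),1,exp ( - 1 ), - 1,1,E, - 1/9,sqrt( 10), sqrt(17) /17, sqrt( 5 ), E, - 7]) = [ - 7, - 1, - 1/9,  sqrt(17)/17,exp( - 1),1, 1,  sqrt( 2),  sqrt( 5),E,E  ,  sqrt( 10 ) ] 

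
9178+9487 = 18665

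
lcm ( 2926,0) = 0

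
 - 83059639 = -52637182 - 30422457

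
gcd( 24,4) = 4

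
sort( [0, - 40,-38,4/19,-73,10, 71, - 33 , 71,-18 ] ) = [  -  73 , - 40,- 38,-33 , - 18, 0,  4/19, 10,  71,71 ] 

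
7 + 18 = 25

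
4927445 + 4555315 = 9482760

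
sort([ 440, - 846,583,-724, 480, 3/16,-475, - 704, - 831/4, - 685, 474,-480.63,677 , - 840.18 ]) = [ - 846, - 840.18, - 724, - 704, - 685, -480.63, - 475, - 831/4, 3/16, 440, 474, 480,583, 677]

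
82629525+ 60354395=142983920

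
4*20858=83432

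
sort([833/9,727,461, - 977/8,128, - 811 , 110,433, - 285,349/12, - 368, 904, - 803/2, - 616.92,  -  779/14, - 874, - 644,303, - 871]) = [ - 874, - 871, - 811,- 644, - 616.92,-803/2,-368,-285 , - 977/8, - 779/14,349/12, 833/9,110, 128, 303, 433, 461, 727,904] 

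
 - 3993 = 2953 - 6946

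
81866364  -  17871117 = 63995247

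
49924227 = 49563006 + 361221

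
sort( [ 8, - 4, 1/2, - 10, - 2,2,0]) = [  -  10,  -  4, - 2,0,1/2,2,8]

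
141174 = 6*23529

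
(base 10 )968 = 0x3C8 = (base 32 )U8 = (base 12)688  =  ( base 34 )sg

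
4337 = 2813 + 1524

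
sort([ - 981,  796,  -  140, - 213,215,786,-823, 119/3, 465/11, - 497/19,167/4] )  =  [-981, - 823,-213, - 140,-497/19,  119/3, 167/4, 465/11, 215,  786, 796]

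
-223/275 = -223/275 = - 0.81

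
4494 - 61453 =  - 56959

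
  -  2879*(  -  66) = 190014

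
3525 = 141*25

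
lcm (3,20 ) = 60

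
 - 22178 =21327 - 43505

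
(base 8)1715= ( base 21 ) 247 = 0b1111001101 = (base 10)973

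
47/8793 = 47/8793 = 0.01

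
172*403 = 69316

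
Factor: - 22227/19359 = -3^ (- 3)*31^1 = -  31/27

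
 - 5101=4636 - 9737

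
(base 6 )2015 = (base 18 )16b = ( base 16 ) 1bb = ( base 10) 443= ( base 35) CN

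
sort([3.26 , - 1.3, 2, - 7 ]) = [-7, - 1.3,2, 3.26]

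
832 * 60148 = 50043136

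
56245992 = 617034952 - 560788960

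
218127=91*2397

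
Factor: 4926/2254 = 2463/1127 =3^1*7^( - 2 )  *23^(-1)*821^1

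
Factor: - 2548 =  -2^2*7^2* 13^1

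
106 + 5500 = 5606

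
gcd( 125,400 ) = 25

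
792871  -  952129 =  -159258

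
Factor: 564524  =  2^2 *141131^1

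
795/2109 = 265/703 = 0.38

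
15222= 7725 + 7497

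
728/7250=364/3625 = 0.10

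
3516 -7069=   -  3553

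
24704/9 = 2744+ 8/9 = 2744.89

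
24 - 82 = -58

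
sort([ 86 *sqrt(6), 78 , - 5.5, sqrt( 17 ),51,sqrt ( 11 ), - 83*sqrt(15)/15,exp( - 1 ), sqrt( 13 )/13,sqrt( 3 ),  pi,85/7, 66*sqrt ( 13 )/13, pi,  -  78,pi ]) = [ - 78, - 83*sqrt(15)/15,-5.5,sqrt(13)/13,exp( - 1 ),sqrt(3),  pi, pi, pi, sqrt( 11 ),sqrt(17),85/7, 66*sqrt(13 ) /13,51,78,  86  *  sqrt(6 )]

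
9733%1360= 213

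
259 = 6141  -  5882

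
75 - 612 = -537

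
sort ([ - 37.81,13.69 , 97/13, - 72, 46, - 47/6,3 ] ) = [ - 72, - 37.81, - 47/6  ,  3, 97/13,  13.69,  46]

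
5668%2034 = 1600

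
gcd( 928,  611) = 1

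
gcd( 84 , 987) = 21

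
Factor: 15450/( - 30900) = -1/2 = -2^ ( - 1 ) 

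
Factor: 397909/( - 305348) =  - 2^( - 2)*23^(-1)*29^1*3319^( -1 )*13721^1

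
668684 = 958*698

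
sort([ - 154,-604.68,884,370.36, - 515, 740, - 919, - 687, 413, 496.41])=[ - 919, - 687, - 604.68,  -  515 , - 154,  370.36, 413 , 496.41, 740, 884]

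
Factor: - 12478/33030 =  - 17/45 = - 3^( - 2) * 5^( - 1 )*17^1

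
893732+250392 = 1144124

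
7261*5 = 36305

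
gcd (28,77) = 7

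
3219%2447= 772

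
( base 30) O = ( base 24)10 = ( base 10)24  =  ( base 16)18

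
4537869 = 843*5383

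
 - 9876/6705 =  - 3292/2235  =  -  1.47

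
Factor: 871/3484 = 2^( - 2) = 1/4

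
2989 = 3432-443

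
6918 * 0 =0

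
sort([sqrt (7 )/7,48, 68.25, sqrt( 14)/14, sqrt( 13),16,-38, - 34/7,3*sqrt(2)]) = [ - 38, - 34/7, sqrt( 14)/14, sqrt(7 )/7, sqrt( 13 ),  3* sqrt( 2 ), 16,48,68.25]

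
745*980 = 730100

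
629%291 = 47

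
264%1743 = 264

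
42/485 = 42/485 = 0.09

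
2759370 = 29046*95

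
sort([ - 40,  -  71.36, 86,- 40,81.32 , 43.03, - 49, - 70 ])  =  [ - 71.36, - 70, - 49,  -  40, - 40,43.03,81.32,86] 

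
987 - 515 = 472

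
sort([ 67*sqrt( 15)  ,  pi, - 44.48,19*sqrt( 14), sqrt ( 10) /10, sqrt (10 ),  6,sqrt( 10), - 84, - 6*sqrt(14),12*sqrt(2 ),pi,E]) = [-84, - 44.48, - 6*sqrt( 14),sqrt ( 10 ) /10,  E, pi , pi,  sqrt( 10), sqrt( 10 ),6,  12*sqrt( 2),19*sqrt(14 ), 67 * sqrt( 15)] 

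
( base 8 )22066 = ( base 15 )2b30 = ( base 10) 9270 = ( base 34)80M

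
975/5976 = 325/1992=0.16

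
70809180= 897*78940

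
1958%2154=1958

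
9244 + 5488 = 14732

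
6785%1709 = 1658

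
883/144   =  883/144 = 6.13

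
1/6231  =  1/6231 =0.00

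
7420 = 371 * 20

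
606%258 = 90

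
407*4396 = 1789172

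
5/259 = 5/259= 0.02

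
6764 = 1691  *4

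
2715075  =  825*3291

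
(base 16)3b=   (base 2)111011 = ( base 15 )3E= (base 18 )35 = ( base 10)59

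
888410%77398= 37032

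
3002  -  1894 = 1108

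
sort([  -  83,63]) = [ - 83, 63 ]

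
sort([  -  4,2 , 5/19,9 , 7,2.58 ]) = [-4, 5/19,2,2.58 , 7  ,  9]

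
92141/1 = 92141 = 92141.00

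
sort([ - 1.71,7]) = [-1.71,7]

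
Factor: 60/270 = 2/9 = 2^1 * 3^(- 2)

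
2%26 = 2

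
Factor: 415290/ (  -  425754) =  - 635/651=   - 3^(-1)*5^1*7^( - 1)*31^(- 1)*127^1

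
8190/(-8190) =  - 1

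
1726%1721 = 5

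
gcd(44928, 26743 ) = 1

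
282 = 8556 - 8274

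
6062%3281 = 2781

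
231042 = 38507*6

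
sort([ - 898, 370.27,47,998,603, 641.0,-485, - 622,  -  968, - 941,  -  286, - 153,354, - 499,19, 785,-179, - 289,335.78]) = [ - 968, - 941, - 898, - 622, - 499, - 485,  -  289, - 286,-179, - 153,19,47, 335.78,354, 370.27, 603,641.0,785 , 998]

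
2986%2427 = 559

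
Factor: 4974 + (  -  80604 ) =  - 2^1*3^1  *  5^1*2521^1 =-75630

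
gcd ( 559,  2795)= 559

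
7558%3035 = 1488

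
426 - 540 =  - 114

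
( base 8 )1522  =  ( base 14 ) 44A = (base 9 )1144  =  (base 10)850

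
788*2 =1576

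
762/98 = 381/49 = 7.78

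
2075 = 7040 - 4965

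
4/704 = 1/176 = 0.01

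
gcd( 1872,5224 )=8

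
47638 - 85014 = -37376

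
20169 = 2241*9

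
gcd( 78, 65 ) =13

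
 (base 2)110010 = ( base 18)2e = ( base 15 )35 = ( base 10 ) 50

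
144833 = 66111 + 78722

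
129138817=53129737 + 76009080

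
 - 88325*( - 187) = 16516775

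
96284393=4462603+91821790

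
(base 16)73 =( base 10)115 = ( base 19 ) 61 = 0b1110011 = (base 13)8b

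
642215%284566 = 73083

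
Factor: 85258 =2^1* 47^1*907^1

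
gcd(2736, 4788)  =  684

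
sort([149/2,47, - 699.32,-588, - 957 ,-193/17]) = [  -  957, - 699.32 , - 588, - 193/17, 47  ,  149/2 ]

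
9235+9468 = 18703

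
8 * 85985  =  687880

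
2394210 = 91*26310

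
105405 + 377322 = 482727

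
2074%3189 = 2074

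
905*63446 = 57418630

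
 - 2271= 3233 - 5504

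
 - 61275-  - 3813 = -57462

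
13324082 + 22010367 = 35334449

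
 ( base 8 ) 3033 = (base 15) 6E3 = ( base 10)1563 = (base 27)23o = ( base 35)19n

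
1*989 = 989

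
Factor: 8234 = 2^1*23^1*179^1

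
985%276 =157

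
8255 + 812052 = 820307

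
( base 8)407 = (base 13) 173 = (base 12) 19B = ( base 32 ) 87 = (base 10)263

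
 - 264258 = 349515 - 613773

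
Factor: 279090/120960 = 443/192=2^( - 6) * 3^( - 1 ) * 443^1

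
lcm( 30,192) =960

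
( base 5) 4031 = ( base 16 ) 204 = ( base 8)1004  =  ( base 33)FL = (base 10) 516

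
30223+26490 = 56713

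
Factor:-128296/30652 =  - 2^1*7^1 * 29^1*97^(  -  1 ) = - 406/97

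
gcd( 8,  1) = 1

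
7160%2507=2146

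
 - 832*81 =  - 67392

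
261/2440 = 261/2440= 0.11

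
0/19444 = 0=0.00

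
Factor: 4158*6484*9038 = 2^4  *  3^3*7^1*11^1*1621^1*4519^1 = 243668745936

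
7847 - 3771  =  4076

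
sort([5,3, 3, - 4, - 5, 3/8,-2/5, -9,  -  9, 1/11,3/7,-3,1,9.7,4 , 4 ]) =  [ -9,-9,  -  5,-4,-3, - 2/5,1/11,  3/8 , 3/7, 1, 3,  3, 4, 4 , 5,9.7] 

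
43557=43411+146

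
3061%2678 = 383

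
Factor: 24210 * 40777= 987211170 = 2^1*3^2*5^1 * 11^2*269^1*337^1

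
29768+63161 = 92929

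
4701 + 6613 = 11314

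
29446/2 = 14723 = 14723.00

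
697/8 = 87 + 1/8 = 87.12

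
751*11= 8261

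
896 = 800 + 96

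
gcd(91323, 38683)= 1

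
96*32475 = 3117600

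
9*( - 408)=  - 3672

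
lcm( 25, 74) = 1850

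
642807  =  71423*9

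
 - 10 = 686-696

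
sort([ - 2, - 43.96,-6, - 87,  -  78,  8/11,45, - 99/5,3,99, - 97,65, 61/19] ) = [ - 97, - 87 ,-78, - 43.96, - 99/5, - 6,- 2,  8/11,3,61/19 , 45,65 , 99 ] 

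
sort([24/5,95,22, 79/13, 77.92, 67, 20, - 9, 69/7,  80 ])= [- 9, 24/5,79/13, 69/7, 20, 22,  67, 77.92,80  ,  95 ]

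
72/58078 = 36/29039 = 0.00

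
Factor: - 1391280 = - 2^4*3^1*5^1*11^1 * 17^1 * 31^1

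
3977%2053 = 1924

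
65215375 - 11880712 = 53334663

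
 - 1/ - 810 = 1/810=0.00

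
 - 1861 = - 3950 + 2089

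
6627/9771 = 2209/3257 = 0.68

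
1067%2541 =1067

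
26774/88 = 1217/4 = 304.25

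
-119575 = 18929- 138504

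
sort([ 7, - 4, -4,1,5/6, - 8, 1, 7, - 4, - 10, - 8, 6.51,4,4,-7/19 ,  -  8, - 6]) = [ - 10, - 8 , - 8, - 8, - 6, - 4, - 4, - 4, - 7/19, 5/6,1,1,4,4,6.51,7,7] 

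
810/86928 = 135/14488 = 0.01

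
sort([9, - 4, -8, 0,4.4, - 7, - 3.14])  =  [ - 8, - 7, - 4, - 3.14, 0, 4.4, 9] 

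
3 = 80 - 77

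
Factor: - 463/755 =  - 5^( -1 ) *151^ ( - 1)*463^1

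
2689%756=421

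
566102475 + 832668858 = 1398771333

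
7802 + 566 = 8368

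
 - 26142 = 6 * ( - 4357)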